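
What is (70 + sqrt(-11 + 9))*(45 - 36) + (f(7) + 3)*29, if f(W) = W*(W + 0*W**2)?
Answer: 2138 + 9*I*sqrt(2) ≈ 2138.0 + 12.728*I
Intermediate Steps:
f(W) = W**2 (f(W) = W*(W + 0) = W*W = W**2)
(70 + sqrt(-11 + 9))*(45 - 36) + (f(7) + 3)*29 = (70 + sqrt(-11 + 9))*(45 - 36) + (7**2 + 3)*29 = (70 + sqrt(-2))*9 + (49 + 3)*29 = (70 + I*sqrt(2))*9 + 52*29 = (630 + 9*I*sqrt(2)) + 1508 = 2138 + 9*I*sqrt(2)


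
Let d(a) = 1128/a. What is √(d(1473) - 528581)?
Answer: I*√127430651445/491 ≈ 727.04*I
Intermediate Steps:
√(d(1473) - 528581) = √(1128/1473 - 528581) = √(1128*(1/1473) - 528581) = √(376/491 - 528581) = √(-259532895/491) = I*√127430651445/491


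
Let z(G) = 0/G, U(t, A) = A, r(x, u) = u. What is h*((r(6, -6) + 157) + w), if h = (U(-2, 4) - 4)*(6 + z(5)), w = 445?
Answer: 0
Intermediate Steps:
z(G) = 0
h = 0 (h = (4 - 4)*(6 + 0) = 0*6 = 0)
h*((r(6, -6) + 157) + w) = 0*((-6 + 157) + 445) = 0*(151 + 445) = 0*596 = 0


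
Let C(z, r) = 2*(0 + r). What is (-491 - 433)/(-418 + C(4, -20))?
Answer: 462/229 ≈ 2.0175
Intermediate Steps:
C(z, r) = 2*r
(-491 - 433)/(-418 + C(4, -20)) = (-491 - 433)/(-418 + 2*(-20)) = -924/(-418 - 40) = -924/(-458) = -924*(-1/458) = 462/229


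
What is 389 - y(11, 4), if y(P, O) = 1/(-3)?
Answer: 1168/3 ≈ 389.33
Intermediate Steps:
y(P, O) = -1/3
389 - y(11, 4) = 389 - 1*(-1/3) = 389 + 1/3 = 1168/3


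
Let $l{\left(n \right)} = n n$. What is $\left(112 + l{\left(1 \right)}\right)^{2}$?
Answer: $12769$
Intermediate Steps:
$l{\left(n \right)} = n^{2}$
$\left(112 + l{\left(1 \right)}\right)^{2} = \left(112 + 1^{2}\right)^{2} = \left(112 + 1\right)^{2} = 113^{2} = 12769$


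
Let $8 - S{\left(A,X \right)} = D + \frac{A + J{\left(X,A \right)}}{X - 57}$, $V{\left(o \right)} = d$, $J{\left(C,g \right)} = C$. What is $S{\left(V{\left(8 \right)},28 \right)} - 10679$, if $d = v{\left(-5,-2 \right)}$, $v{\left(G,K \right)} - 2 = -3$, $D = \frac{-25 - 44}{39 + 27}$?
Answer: $- \frac{6806837}{638} \approx -10669.0$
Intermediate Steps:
$D = - \frac{23}{22}$ ($D = - \frac{69}{66} = \left(-69\right) \frac{1}{66} = - \frac{23}{22} \approx -1.0455$)
$v{\left(G,K \right)} = -1$ ($v{\left(G,K \right)} = 2 - 3 = -1$)
$d = -1$
$V{\left(o \right)} = -1$
$S{\left(A,X \right)} = \frac{199}{22} - \frac{A + X}{-57 + X}$ ($S{\left(A,X \right)} = 8 - \left(- \frac{23}{22} + \frac{A + X}{X - 57}\right) = 8 - \left(- \frac{23}{22} + \frac{A + X}{-57 + X}\right) = \frac{199}{22} - \frac{A + X}{-57 + X}$)
$S{\left(V{\left(8 \right)},28 \right)} - 10679 = \frac{-11343 - -22 + 177 \cdot 28}{22 \left(-57 + 28\right)} - 10679 = \frac{-11343 + 22 + 4956}{22 \left(-29\right)} - 10679 = \frac{1}{22} \left(- \frac{1}{29}\right) \left(-6365\right) - 10679 = \frac{6365}{638} - 10679 = - \frac{6806837}{638}$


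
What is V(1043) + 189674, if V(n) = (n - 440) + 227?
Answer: 190504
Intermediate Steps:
V(n) = -213 + n (V(n) = (-440 + n) + 227 = -213 + n)
V(1043) + 189674 = (-213 + 1043) + 189674 = 830 + 189674 = 190504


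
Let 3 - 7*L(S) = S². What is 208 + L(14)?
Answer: 1263/7 ≈ 180.43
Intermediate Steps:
L(S) = 3/7 - S²/7
208 + L(14) = 208 + (3/7 - ⅐*14²) = 208 + (3/7 - ⅐*196) = 208 + (3/7 - 28) = 208 - 193/7 = 1263/7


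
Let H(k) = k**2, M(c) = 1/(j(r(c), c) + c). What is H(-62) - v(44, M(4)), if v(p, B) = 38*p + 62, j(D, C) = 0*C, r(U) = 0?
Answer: 2110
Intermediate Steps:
j(D, C) = 0
M(c) = 1/c (M(c) = 1/(0 + c) = 1/c)
v(p, B) = 62 + 38*p
H(-62) - v(44, M(4)) = (-62)**2 - (62 + 38*44) = 3844 - (62 + 1672) = 3844 - 1*1734 = 3844 - 1734 = 2110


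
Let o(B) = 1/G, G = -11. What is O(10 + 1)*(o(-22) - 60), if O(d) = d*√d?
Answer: -661*√11 ≈ -2192.3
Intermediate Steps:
o(B) = -1/11 (o(B) = 1/(-11) = -1/11)
O(d) = d^(3/2)
O(10 + 1)*(o(-22) - 60) = (10 + 1)^(3/2)*(-1/11 - 60) = 11^(3/2)*(-661/11) = (11*√11)*(-661/11) = -661*√11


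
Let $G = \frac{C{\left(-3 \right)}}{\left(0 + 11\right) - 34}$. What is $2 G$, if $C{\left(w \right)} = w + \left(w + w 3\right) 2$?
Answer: $\frac{54}{23} \approx 2.3478$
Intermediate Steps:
$C{\left(w \right)} = 9 w$ ($C{\left(w \right)} = w + \left(w + 3 w\right) 2 = w + 4 w 2 = w + 8 w = 9 w$)
$G = \frac{27}{23}$ ($G = \frac{9 \left(-3\right)}{\left(0 + 11\right) - 34} = - \frac{27}{11 - 34} = - \frac{27}{-23} = \left(-27\right) \left(- \frac{1}{23}\right) = \frac{27}{23} \approx 1.1739$)
$2 G = 2 \cdot \frac{27}{23} = \frac{54}{23}$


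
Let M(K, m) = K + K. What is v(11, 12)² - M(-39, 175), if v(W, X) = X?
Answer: 222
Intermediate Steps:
M(K, m) = 2*K
v(11, 12)² - M(-39, 175) = 12² - 2*(-39) = 144 - 1*(-78) = 144 + 78 = 222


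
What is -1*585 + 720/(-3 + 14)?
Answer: -5715/11 ≈ -519.54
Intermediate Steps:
-1*585 + 720/(-3 + 14) = -585 + 720/11 = -5715/11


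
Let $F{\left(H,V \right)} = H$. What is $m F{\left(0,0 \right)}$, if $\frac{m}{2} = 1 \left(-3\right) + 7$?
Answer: $0$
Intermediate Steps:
$m = 8$ ($m = 2 \left(1 \left(-3\right) + 7\right) = 2 \left(-3 + 7\right) = 2 \cdot 4 = 8$)
$m F{\left(0,0 \right)} = 8 \cdot 0 = 0$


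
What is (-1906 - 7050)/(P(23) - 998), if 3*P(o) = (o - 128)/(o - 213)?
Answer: 340328/37917 ≈ 8.9756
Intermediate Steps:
P(o) = (-128 + o)/(3*(-213 + o)) (P(o) = ((o - 128)/(o - 213))/3 = ((-128 + o)/(-213 + o))/3 = (-128 + o)/(3*(-213 + o)))
(-1906 - 7050)/(P(23) - 998) = (-1906 - 7050)/((-128 + 23)/(3*(-213 + 23)) - 998) = -8956/((⅓)*(-105)/(-190) - 998) = -8956/((⅓)*(-1/190)*(-105) - 998) = -8956/(7/38 - 998) = -8956/(-37917/38) = -8956*(-38/37917) = 340328/37917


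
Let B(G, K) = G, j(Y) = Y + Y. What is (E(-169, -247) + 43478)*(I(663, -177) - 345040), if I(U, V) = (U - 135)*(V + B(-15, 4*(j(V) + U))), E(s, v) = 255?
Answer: -19523110928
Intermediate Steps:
j(Y) = 2*Y
I(U, V) = (-135 + U)*(-15 + V) (I(U, V) = (U - 135)*(V - 15) = (-135 + U)*(-15 + V))
(E(-169, -247) + 43478)*(I(663, -177) - 345040) = (255 + 43478)*((2025 - 135*(-177) - 15*663 + 663*(-177)) - 345040) = 43733*((2025 + 23895 - 9945 - 117351) - 345040) = 43733*(-101376 - 345040) = 43733*(-446416) = -19523110928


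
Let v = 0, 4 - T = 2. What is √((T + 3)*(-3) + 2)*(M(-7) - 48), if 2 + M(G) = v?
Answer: -50*I*√13 ≈ -180.28*I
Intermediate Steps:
T = 2 (T = 4 - 1*2 = 4 - 2 = 2)
M(G) = -2 (M(G) = -2 + 0 = -2)
√((T + 3)*(-3) + 2)*(M(-7) - 48) = √((2 + 3)*(-3) + 2)*(-2 - 48) = √(5*(-3) + 2)*(-50) = √(-15 + 2)*(-50) = √(-13)*(-50) = (I*√13)*(-50) = -50*I*√13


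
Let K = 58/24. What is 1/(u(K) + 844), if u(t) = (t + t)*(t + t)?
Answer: 36/31225 ≈ 0.0011529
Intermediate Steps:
K = 29/12 (K = 58*(1/24) = 29/12 ≈ 2.4167)
u(t) = 4*t² (u(t) = (2*t)*(2*t) = 4*t²)
1/(u(K) + 844) = 1/(4*(29/12)² + 844) = 1/(4*(841/144) + 844) = 1/(841/36 + 844) = 1/(31225/36) = 36/31225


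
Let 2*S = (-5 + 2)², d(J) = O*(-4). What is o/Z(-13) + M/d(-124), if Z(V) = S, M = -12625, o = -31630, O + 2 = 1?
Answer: -366665/36 ≈ -10185.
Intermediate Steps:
O = -1 (O = -2 + 1 = -1)
d(J) = 4 (d(J) = -1*(-4) = 4)
S = 9/2 (S = (-5 + 2)²/2 = (½)*(-3)² = (½)*9 = 9/2 ≈ 4.5000)
Z(V) = 9/2
o/Z(-13) + M/d(-124) = -31630/9/2 - 12625/4 = -31630*2/9 - 12625*¼ = -63260/9 - 12625/4 = -366665/36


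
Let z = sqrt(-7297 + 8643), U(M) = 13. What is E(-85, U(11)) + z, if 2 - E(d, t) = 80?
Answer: -78 + sqrt(1346) ≈ -41.312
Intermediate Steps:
E(d, t) = -78 (E(d, t) = 2 - 1*80 = 2 - 80 = -78)
z = sqrt(1346) ≈ 36.688
E(-85, U(11)) + z = -78 + sqrt(1346)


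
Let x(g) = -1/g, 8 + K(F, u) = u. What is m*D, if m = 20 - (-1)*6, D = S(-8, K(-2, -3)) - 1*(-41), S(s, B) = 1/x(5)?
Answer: 936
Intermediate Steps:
K(F, u) = -8 + u
S(s, B) = -5 (S(s, B) = 1/(-1/5) = 1/(-1*⅕) = 1/(-⅕) = -5)
D = 36 (D = -5 - 1*(-41) = -5 + 41 = 36)
m = 26 (m = 20 - 1*(-6) = 20 + 6 = 26)
m*D = 26*36 = 936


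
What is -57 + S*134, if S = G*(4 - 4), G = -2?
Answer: -57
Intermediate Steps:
S = 0 (S = -2*(4 - 4) = -2*0 = 0)
-57 + S*134 = -57 + 0*134 = -57 + 0 = -57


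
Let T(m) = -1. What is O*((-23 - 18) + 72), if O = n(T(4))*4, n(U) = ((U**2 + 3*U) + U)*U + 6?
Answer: 1116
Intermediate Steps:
n(U) = 6 + U*(U**2 + 4*U) (n(U) = (U**2 + 4*U)*U + 6 = U*(U**2 + 4*U) + 6 = 6 + U*(U**2 + 4*U))
O = 36 (O = (6 + (-1)**3 + 4*(-1)**2)*4 = (6 - 1 + 4*1)*4 = (6 - 1 + 4)*4 = 9*4 = 36)
O*((-23 - 18) + 72) = 36*((-23 - 18) + 72) = 36*(-41 + 72) = 36*31 = 1116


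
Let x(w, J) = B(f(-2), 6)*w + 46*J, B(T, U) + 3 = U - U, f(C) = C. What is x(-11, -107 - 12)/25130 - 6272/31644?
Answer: -82447591/198803430 ≈ -0.41472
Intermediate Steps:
B(T, U) = -3 (B(T, U) = -3 + (U - U) = -3 + 0 = -3)
x(w, J) = -3*w + 46*J
x(-11, -107 - 12)/25130 - 6272/31644 = (-3*(-11) + 46*(-107 - 12))/25130 - 6272/31644 = (33 + 46*(-119))*(1/25130) - 6272*1/31644 = (33 - 5474)*(1/25130) - 1568/7911 = -5441*1/25130 - 1568/7911 = -5441/25130 - 1568/7911 = -82447591/198803430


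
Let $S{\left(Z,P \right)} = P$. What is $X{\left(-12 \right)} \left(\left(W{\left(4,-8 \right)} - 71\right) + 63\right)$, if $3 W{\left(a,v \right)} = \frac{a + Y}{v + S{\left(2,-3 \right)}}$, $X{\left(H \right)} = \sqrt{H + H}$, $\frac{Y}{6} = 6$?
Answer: $- \frac{608 i \sqrt{6}}{33} \approx - 45.13 i$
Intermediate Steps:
$Y = 36$ ($Y = 6 \cdot 6 = 36$)
$X{\left(H \right)} = \sqrt{2} \sqrt{H}$ ($X{\left(H \right)} = \sqrt{2 H} = \sqrt{2} \sqrt{H}$)
$W{\left(a,v \right)} = \frac{36 + a}{3 \left(-3 + v\right)}$ ($W{\left(a,v \right)} = \frac{\left(a + 36\right) \frac{1}{v - 3}}{3} = \frac{\left(36 + a\right) \frac{1}{-3 + v}}{3} = \frac{\frac{1}{-3 + v} \left(36 + a\right)}{3} = \frac{36 + a}{3 \left(-3 + v\right)}$)
$X{\left(-12 \right)} \left(\left(W{\left(4,-8 \right)} - 71\right) + 63\right) = \sqrt{2} \sqrt{-12} \left(\left(\frac{36 + 4}{3 \left(-3 - 8\right)} - 71\right) + 63\right) = \sqrt{2} \cdot 2 i \sqrt{3} \left(\left(\frac{1}{3} \frac{1}{-11} \cdot 40 - 71\right) + 63\right) = 2 i \sqrt{6} \left(\left(\frac{1}{3} \left(- \frac{1}{11}\right) 40 - 71\right) + 63\right) = 2 i \sqrt{6} \left(\left(- \frac{40}{33} - 71\right) + 63\right) = 2 i \sqrt{6} \left(- \frac{2383}{33} + 63\right) = 2 i \sqrt{6} \left(- \frac{304}{33}\right) = - \frac{608 i \sqrt{6}}{33}$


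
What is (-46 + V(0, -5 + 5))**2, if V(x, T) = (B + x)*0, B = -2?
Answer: 2116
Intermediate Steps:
V(x, T) = 0 (V(x, T) = (-2 + x)*0 = 0)
(-46 + V(0, -5 + 5))**2 = (-46 + 0)**2 = (-46)**2 = 2116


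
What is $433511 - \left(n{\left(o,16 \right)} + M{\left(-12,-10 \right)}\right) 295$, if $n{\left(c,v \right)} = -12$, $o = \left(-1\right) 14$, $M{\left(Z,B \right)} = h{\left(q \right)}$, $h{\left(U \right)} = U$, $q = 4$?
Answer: $435871$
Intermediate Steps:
$M{\left(Z,B \right)} = 4$
$o = -14$
$433511 - \left(n{\left(o,16 \right)} + M{\left(-12,-10 \right)}\right) 295 = 433511 - \left(-12 + 4\right) 295 = 433511 - \left(-8\right) 295 = 433511 - -2360 = 433511 + 2360 = 435871$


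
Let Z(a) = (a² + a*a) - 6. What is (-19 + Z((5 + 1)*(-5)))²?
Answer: 3150625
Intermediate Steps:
Z(a) = -6 + 2*a² (Z(a) = (a² + a²) - 6 = 2*a² - 6 = -6 + 2*a²)
(-19 + Z((5 + 1)*(-5)))² = (-19 + (-6 + 2*((5 + 1)*(-5))²))² = (-19 + (-6 + 2*(6*(-5))²))² = (-19 + (-6 + 2*(-30)²))² = (-19 + (-6 + 2*900))² = (-19 + (-6 + 1800))² = (-19 + 1794)² = 1775² = 3150625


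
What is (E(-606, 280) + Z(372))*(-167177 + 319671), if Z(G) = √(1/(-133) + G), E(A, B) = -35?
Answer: -5337290 + 40130*√263207/7 ≈ -2.3961e+6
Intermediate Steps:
Z(G) = √(-1/133 + G)
(E(-606, 280) + Z(372))*(-167177 + 319671) = (-35 + √(-133 + 17689*372)/133)*(-167177 + 319671) = (-35 + √(-133 + 6580308)/133)*152494 = (-35 + √6580175/133)*152494 = (-35 + (5*√263207)/133)*152494 = (-35 + 5*√263207/133)*152494 = -5337290 + 40130*√263207/7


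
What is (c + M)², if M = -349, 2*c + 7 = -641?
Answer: 452929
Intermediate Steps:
c = -324 (c = -7/2 + (½)*(-641) = -7/2 - 641/2 = -324)
(c + M)² = (-324 - 349)² = (-673)² = 452929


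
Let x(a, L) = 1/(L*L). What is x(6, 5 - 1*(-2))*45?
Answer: 45/49 ≈ 0.91837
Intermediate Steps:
x(a, L) = L**(-2) (x(a, L) = 1/(L**2) = L**(-2))
x(6, 5 - 1*(-2))*45 = 45/(5 - 1*(-2))**2 = 45/(5 + 2)**2 = 45/7**2 = (1/49)*45 = 45/49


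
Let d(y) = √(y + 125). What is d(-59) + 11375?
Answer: 11375 + √66 ≈ 11383.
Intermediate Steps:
d(y) = √(125 + y)
d(-59) + 11375 = √(125 - 59) + 11375 = √66 + 11375 = 11375 + √66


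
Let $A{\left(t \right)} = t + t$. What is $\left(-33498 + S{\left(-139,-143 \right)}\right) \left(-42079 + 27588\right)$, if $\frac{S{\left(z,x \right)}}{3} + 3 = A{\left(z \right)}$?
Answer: $497635431$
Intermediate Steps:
$A{\left(t \right)} = 2 t$
$S{\left(z,x \right)} = -9 + 6 z$ ($S{\left(z,x \right)} = -9 + 3 \cdot 2 z = -9 + 6 z$)
$\left(-33498 + S{\left(-139,-143 \right)}\right) \left(-42079 + 27588\right) = \left(-33498 + \left(-9 + 6 \left(-139\right)\right)\right) \left(-42079 + 27588\right) = \left(-33498 - 843\right) \left(-14491\right) = \left(-34341\right) \left(-14491\right) = 497635431$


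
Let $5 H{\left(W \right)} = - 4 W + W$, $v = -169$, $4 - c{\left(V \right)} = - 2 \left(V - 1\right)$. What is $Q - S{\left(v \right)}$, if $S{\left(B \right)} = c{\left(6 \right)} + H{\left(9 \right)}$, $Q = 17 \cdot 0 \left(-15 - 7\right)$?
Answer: $- \frac{43}{5} \approx -8.6$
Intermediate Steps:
$c{\left(V \right)} = 2 + 2 V$ ($c{\left(V \right)} = 4 - - 2 \left(V - 1\right) = 4 - - 2 \left(-1 + V\right) = 4 - \left(2 - 2 V\right) = 4 + \left(-2 + 2 V\right) = 2 + 2 V$)
$H{\left(W \right)} = - \frac{3 W}{5}$ ($H{\left(W \right)} = \frac{- 4 W + W}{5} = \frac{\left(-3\right) W}{5} = - \frac{3 W}{5}$)
$Q = 0$ ($Q = 0 \left(-15 - 7\right) = 0 \left(-22\right) = 0$)
$S{\left(B \right)} = \frac{43}{5}$ ($S{\left(B \right)} = \left(2 + 2 \cdot 6\right) - \frac{27}{5} = \left(2 + 12\right) - \frac{27}{5} = 14 - \frac{27}{5} = \frac{43}{5}$)
$Q - S{\left(v \right)} = 0 - \frac{43}{5} = - \frac{43}{5}$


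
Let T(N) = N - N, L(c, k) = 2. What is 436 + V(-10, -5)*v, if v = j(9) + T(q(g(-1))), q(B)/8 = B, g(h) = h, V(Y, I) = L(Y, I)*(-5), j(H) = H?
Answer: 346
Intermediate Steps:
V(Y, I) = -10 (V(Y, I) = 2*(-5) = -10)
q(B) = 8*B
T(N) = 0
v = 9 (v = 9 + 0 = 9)
436 + V(-10, -5)*v = 436 - 10*9 = 436 - 90 = 346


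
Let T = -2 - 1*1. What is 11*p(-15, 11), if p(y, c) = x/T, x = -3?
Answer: 11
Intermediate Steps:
T = -3 (T = -2 - 1 = -3)
p(y, c) = 1 (p(y, c) = -3/(-3) = -3*(-⅓) = 1)
11*p(-15, 11) = 11*1 = 11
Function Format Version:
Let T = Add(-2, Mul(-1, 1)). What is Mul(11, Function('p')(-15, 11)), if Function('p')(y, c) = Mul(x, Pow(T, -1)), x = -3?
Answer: 11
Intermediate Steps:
T = -3 (T = Add(-2, -1) = -3)
Function('p')(y, c) = 1 (Function('p')(y, c) = Mul(-3, Pow(-3, -1)) = Mul(-3, Rational(-1, 3)) = 1)
Mul(11, Function('p')(-15, 11)) = Mul(11, 1) = 11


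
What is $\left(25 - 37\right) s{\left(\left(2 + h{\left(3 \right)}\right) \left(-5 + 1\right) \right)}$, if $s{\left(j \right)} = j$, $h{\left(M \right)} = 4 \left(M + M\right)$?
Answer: $1248$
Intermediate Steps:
$h{\left(M \right)} = 8 M$ ($h{\left(M \right)} = 4 \cdot 2 M = 8 M$)
$\left(25 - 37\right) s{\left(\left(2 + h{\left(3 \right)}\right) \left(-5 + 1\right) \right)} = \left(25 - 37\right) \left(2 + 8 \cdot 3\right) \left(-5 + 1\right) = - 12 \left(2 + 24\right) \left(-4\right) = - 12 \cdot 26 \left(-4\right) = \left(-12\right) \left(-104\right) = 1248$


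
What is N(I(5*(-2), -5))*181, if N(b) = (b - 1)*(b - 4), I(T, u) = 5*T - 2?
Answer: 537208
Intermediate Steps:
I(T, u) = -2 + 5*T
N(b) = (-1 + b)*(-4 + b)
N(I(5*(-2), -5))*181 = (4 + (-2 + 5*(5*(-2)))**2 - 5*(-2 + 5*(5*(-2))))*181 = (4 + (-2 + 5*(-10))**2 - 5*(-2 + 5*(-10)))*181 = (4 + (-2 - 50)**2 - 5*(-2 - 50))*181 = (4 + (-52)**2 - 5*(-52))*181 = (4 + 2704 + 260)*181 = 2968*181 = 537208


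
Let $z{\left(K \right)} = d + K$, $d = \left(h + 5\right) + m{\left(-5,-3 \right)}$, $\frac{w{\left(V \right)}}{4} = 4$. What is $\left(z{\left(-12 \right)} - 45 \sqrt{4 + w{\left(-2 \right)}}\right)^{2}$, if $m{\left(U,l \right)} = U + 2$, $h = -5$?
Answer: $40725 + 2700 \sqrt{5} \approx 46762.0$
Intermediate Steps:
$w{\left(V \right)} = 16$ ($w{\left(V \right)} = 4 \cdot 4 = 16$)
$m{\left(U,l \right)} = 2 + U$
$d = -3$ ($d = \left(-5 + 5\right) + \left(2 - 5\right) = 0 - 3 = -3$)
$z{\left(K \right)} = -3 + K$
$\left(z{\left(-12 \right)} - 45 \sqrt{4 + w{\left(-2 \right)}}\right)^{2} = \left(\left(-3 - 12\right) - 45 \sqrt{4 + 16}\right)^{2} = \left(-15 - 45 \sqrt{20}\right)^{2} = \left(-15 - 45 \cdot 2 \sqrt{5}\right)^{2} = \left(-15 - 90 \sqrt{5}\right)^{2}$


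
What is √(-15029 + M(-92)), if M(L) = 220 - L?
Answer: I*√14717 ≈ 121.31*I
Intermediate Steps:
√(-15029 + M(-92)) = √(-15029 + (220 - 1*(-92))) = √(-15029 + (220 + 92)) = √(-15029 + 312) = √(-14717) = I*√14717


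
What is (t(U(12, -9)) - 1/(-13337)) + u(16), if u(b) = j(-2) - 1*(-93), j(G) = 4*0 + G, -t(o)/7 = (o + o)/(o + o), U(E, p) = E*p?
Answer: 1120309/13337 ≈ 84.000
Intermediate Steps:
t(o) = -7 (t(o) = -7*(o + o)/(o + o) = -7*2*o/(2*o) = -7*2*o*1/(2*o) = -7*1 = -7)
j(G) = G (j(G) = 0 + G = G)
u(b) = 91 (u(b) = -2 - 1*(-93) = -2 + 93 = 91)
(t(U(12, -9)) - 1/(-13337)) + u(16) = (-7 - 1/(-13337)) + 91 = (-7 - 1*(-1/13337)) + 91 = (-7 + 1/13337) + 91 = -93358/13337 + 91 = 1120309/13337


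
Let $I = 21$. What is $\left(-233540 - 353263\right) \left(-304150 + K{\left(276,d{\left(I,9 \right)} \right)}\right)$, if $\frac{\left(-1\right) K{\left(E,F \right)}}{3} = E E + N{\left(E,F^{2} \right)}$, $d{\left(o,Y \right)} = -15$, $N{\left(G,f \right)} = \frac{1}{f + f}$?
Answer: $\frac{15628852617301}{50} \approx 3.1258 \cdot 10^{11}$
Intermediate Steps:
$N{\left(G,f \right)} = \frac{1}{2 f}$
$K{\left(E,F \right)} = - 3 E^{2} - \frac{3}{2 F^{2}}$ ($K{\left(E,F \right)} = - 3 \left(E E + \frac{1}{2 F^{2}}\right) = - 3 \left(E^{2} + \frac{1}{2 F^{2}}\right) = - 3 E^{2} - \frac{3}{2 F^{2}}$)
$\left(-233540 - 353263\right) \left(-304150 + K{\left(276,d{\left(I,9 \right)} \right)}\right) = \left(-233540 - 353263\right) \left(-304150 - \left(228528 + \frac{1}{150}\right)\right) = - 586803 \left(-304150 - \frac{34279201}{150}\right) = \left(-586803\right) \left(- \frac{79901701}{150}\right) = \frac{15628852617301}{50}$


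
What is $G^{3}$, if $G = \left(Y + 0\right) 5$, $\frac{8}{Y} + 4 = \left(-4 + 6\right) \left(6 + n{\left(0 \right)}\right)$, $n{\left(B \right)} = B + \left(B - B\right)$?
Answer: $125$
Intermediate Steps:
$n{\left(B \right)} = B$ ($n{\left(B \right)} = B + 0 = B$)
$Y = 1$ ($Y = \frac{8}{-4 + \left(-4 + 6\right) \left(6 + 0\right)} = \frac{8}{-4 + 2 \cdot 6} = \frac{8}{-4 + 12} = \frac{8}{8} = 8 \cdot \frac{1}{8} = 1$)
$G = 5$ ($G = \left(1 + 0\right) 5 = 1 \cdot 5 = 5$)
$G^{3} = 5^{3} = 125$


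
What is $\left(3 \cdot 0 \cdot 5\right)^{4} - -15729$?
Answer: $15729$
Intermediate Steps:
$\left(3 \cdot 0 \cdot 5\right)^{4} - -15729 = \left(0 \cdot 5\right)^{4} + 15729 = 0^{4} + 15729 = 0 + 15729 = 15729$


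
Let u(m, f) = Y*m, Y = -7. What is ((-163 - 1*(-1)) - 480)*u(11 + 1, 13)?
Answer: 53928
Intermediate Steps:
u(m, f) = -7*m
((-163 - 1*(-1)) - 480)*u(11 + 1, 13) = ((-163 - 1*(-1)) - 480)*(-7*(11 + 1)) = ((-163 + 1) - 480)*(-7*12) = (-162 - 480)*(-84) = -642*(-84) = 53928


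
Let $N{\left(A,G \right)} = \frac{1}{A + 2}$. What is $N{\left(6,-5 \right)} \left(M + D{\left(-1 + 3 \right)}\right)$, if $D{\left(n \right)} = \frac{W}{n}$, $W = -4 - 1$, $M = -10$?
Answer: $- \frac{25}{16} \approx -1.5625$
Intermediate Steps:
$N{\left(A,G \right)} = \frac{1}{2 + A}$
$W = -5$
$D{\left(n \right)} = - \frac{5}{n}$
$N{\left(6,-5 \right)} \left(M + D{\left(-1 + 3 \right)}\right) = \frac{-10 - \frac{5}{-1 + 3}}{2 + 6} = \frac{-10 - \frac{5}{2}}{8} = \frac{1}{8} \left(- \frac{25}{2}\right) = - \frac{25}{16}$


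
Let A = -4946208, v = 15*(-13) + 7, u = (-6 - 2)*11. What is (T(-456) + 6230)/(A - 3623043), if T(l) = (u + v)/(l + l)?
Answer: -473503/651263076 ≈ -0.00072705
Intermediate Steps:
u = -88 (u = -8*11 = -88)
v = -188 (v = -195 + 7 = -188)
T(l) = -138/l (T(l) = (-88 - 188)/(l + l) = -276*1/(2*l) = -138/l)
(T(-456) + 6230)/(A - 3623043) = (-138/(-456) + 6230)/(-4946208 - 3623043) = (-138*(-1/456) + 6230)/(-8569251) = (23/76 + 6230)*(-1/8569251) = (473503/76)*(-1/8569251) = -473503/651263076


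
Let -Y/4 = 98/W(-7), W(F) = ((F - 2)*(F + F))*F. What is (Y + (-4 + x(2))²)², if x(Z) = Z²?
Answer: 16/81 ≈ 0.19753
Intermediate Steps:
W(F) = 2*F²*(-2 + F) (W(F) = ((-2 + F)*(2*F))*F = (2*F*(-2 + F))*F = 2*F²*(-2 + F))
Y = 4/9 (Y = -392/(2*(-7)²*(-2 - 7)) = -392/(2*49*(-9)) = -392/(-882) = -392*(-1)/882 = -4*(-⅑) = 4/9 ≈ 0.44444)
(Y + (-4 + x(2))²)² = (4/9 + (-4 + 2²)²)² = (4/9 + (-4 + 4)²)² = (4/9 + 0²)² = (4/9 + 0)² = (4/9)² = 16/81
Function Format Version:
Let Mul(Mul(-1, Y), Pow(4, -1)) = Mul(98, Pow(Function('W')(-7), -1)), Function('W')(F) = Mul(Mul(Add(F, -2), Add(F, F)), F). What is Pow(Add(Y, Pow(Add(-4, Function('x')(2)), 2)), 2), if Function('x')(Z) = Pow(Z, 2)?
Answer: Rational(16, 81) ≈ 0.19753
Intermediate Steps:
Function('W')(F) = Mul(2, Pow(F, 2), Add(-2, F)) (Function('W')(F) = Mul(Mul(Add(-2, F), Mul(2, F)), F) = Mul(Mul(2, F, Add(-2, F)), F) = Mul(2, Pow(F, 2), Add(-2, F)))
Y = Rational(4, 9) (Y = Mul(-4, Mul(98, Pow(Mul(2, Pow(-7, 2), Add(-2, -7)), -1))) = Mul(-4, Mul(98, Pow(Mul(2, 49, -9), -1))) = Mul(-4, Mul(98, Pow(-882, -1))) = Mul(-4, Mul(98, Rational(-1, 882))) = Mul(-4, Rational(-1, 9)) = Rational(4, 9) ≈ 0.44444)
Pow(Add(Y, Pow(Add(-4, Function('x')(2)), 2)), 2) = Pow(Add(Rational(4, 9), Pow(Add(-4, Pow(2, 2)), 2)), 2) = Pow(Add(Rational(4, 9), Pow(Add(-4, 4), 2)), 2) = Pow(Add(Rational(4, 9), Pow(0, 2)), 2) = Pow(Add(Rational(4, 9), 0), 2) = Pow(Rational(4, 9), 2) = Rational(16, 81)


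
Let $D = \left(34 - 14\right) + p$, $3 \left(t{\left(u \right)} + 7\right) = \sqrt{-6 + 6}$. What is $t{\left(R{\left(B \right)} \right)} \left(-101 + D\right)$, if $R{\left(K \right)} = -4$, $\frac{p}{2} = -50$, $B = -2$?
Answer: $1267$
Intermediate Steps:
$p = -100$ ($p = 2 \left(-50\right) = -100$)
$t{\left(u \right)} = -7$ ($t{\left(u \right)} = -7 + \frac{\sqrt{-6 + 6}}{3} = -7 + \frac{\sqrt{0}}{3} = -7 + \frac{1}{3} \cdot 0 = -7 + 0 = -7$)
$D = -80$ ($D = \left(34 - 14\right) - 100 = 20 - 100 = -80$)
$t{\left(R{\left(B \right)} \right)} \left(-101 + D\right) = - 7 \left(-101 - 80\right) = \left(-7\right) \left(-181\right) = 1267$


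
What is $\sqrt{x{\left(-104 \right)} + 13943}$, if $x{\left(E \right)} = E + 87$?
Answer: $\sqrt{13926} \approx 118.01$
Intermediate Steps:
$x{\left(E \right)} = 87 + E$
$\sqrt{x{\left(-104 \right)} + 13943} = \sqrt{\left(87 - 104\right) + 13943} = \sqrt{-17 + 13943} = \sqrt{13926}$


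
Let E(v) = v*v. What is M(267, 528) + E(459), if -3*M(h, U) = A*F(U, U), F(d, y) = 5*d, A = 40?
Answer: 175481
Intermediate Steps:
E(v) = v²
M(h, U) = -200*U/3 (M(h, U) = -40*5*U/3 = -200*U/3)
M(267, 528) + E(459) = -200/3*528 + 459² = -35200 + 210681 = 175481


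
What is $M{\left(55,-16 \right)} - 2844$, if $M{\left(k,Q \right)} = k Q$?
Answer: $-3724$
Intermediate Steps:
$M{\left(k,Q \right)} = Q k$
$M{\left(55,-16 \right)} - 2844 = \left(-16\right) 55 - 2844 = -880 - 2844 = -3724$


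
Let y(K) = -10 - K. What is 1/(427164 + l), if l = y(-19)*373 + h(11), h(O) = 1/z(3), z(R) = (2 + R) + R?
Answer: 8/3444169 ≈ 2.3228e-6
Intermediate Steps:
z(R) = 2 + 2*R
h(O) = 1/8 (h(O) = 1/(2 + 2*3) = 1/(2 + 6) = 1/8)
l = 26857/8 (l = (-10 - 1*(-19))*373 + 1/8 = (-10 + 19)*373 + 1/8 = 9*373 + 1/8 = 3357 + 1/8 = 26857/8 ≈ 3357.1)
1/(427164 + l) = 1/(427164 + 26857/8) = 1/(3444169/8) = 8/3444169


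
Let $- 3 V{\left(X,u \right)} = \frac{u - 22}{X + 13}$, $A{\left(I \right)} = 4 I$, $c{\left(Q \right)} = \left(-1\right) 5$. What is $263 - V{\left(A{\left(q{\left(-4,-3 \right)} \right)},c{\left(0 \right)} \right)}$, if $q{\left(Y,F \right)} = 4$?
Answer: $\frac{7618}{29} \approx 262.69$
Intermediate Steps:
$c{\left(Q \right)} = -5$
$V{\left(X,u \right)} = - \frac{-22 + u}{3 \left(13 + X\right)}$ ($V{\left(X,u \right)} = - \frac{\left(u - 22\right) \frac{1}{X + 13}}{3} = - \frac{\left(-22 + u\right) \frac{1}{13 + X}}{3} = - \frac{\frac{1}{13 + X} \left(-22 + u\right)}{3} = - \frac{-22 + u}{3 \left(13 + X\right)}$)
$263 - V{\left(A{\left(q{\left(-4,-3 \right)} \right)},c{\left(0 \right)} \right)} = 263 - \frac{22 - -5}{3 \left(13 + 4 \cdot 4\right)} = 263 - \frac{22 + 5}{3 \left(13 + 16\right)} = 263 - \frac{1}{3} \cdot \frac{1}{29} \cdot 27 = 263 - \frac{9}{29} = \frac{7618}{29}$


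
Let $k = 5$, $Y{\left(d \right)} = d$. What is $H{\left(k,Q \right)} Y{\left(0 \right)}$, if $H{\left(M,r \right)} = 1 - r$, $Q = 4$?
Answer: $0$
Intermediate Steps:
$H{\left(k,Q \right)} Y{\left(0 \right)} = \left(1 - 4\right) 0 = \left(-3\right) 0 = 0$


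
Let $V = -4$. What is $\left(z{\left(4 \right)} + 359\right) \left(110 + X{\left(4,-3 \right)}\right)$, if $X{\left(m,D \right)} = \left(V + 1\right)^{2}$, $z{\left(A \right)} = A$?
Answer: $43197$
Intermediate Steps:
$X{\left(m,D \right)} = 9$ ($X{\left(m,D \right)} = \left(-4 + 1\right)^{2} = \left(-3\right)^{2} = 9$)
$\left(z{\left(4 \right)} + 359\right) \left(110 + X{\left(4,-3 \right)}\right) = \left(4 + 359\right) \left(110 + 9\right) = 363 \cdot 119 = 43197$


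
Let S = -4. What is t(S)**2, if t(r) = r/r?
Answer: 1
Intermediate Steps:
t(r) = 1
t(S)**2 = 1**2 = 1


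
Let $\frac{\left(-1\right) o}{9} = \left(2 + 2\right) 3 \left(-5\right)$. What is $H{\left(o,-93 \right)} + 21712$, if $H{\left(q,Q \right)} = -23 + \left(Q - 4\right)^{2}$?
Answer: $31098$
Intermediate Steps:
$o = 540$ ($o = - 9 \left(2 + 2\right) 3 \left(-5\right) = - 9 \cdot 4 \cdot 3 \left(-5\right) = - 9 \cdot 12 \left(-5\right) = \left(-9\right) \left(-60\right) = 540$)
$H{\left(q,Q \right)} = -23 + \left(-4 + Q\right)^{2}$
$H{\left(o,-93 \right)} + 21712 = \left(-23 + \left(-4 - 93\right)^{2}\right) + 21712 = \left(-23 + \left(-97\right)^{2}\right) + 21712 = \left(-23 + 9409\right) + 21712 = 9386 + 21712 = 31098$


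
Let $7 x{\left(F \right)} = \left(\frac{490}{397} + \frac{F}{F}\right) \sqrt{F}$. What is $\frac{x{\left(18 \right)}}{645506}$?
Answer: $\frac{2661 \sqrt{2}}{1793861174} \approx 2.0978 \cdot 10^{-6}$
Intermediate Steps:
$x{\left(F \right)} = \frac{887 \sqrt{F}}{2779}$ ($x{\left(F \right)} = \frac{\left(\frac{490}{397} + \frac{F}{F}\right) \sqrt{F}}{7} = \frac{\left(490 \cdot \frac{1}{397} + 1\right) \sqrt{F}}{7} = \frac{\left(\frac{490}{397} + 1\right) \sqrt{F}}{7} = \frac{\frac{887}{397} \sqrt{F}}{7} = \frac{887 \sqrt{F}}{2779}$)
$\frac{x{\left(18 \right)}}{645506} = \frac{\frac{887}{2779} \sqrt{18}}{645506} = \frac{887 \cdot 3 \sqrt{2}}{2779} \cdot \frac{1}{645506} = \frac{2661 \sqrt{2}}{2779} \cdot \frac{1}{645506} = \frac{2661 \sqrt{2}}{1793861174}$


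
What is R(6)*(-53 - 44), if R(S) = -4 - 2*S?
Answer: 1552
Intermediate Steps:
R(6)*(-53 - 44) = (-4 - 2*6)*(-53 - 44) = (-4 - 12)*(-97) = -16*(-97) = 1552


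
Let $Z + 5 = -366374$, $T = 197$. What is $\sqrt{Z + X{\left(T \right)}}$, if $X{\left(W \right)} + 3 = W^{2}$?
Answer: $3 i \sqrt{36397} \approx 572.34 i$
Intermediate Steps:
$Z = -366379$ ($Z = -5 - 366374 = -366379$)
$X{\left(W \right)} = -3 + W^{2}$
$\sqrt{Z + X{\left(T \right)}} = \sqrt{-366379 - \left(3 - 197^{2}\right)} = \sqrt{-366379 + \left(-3 + 38809\right)} = \sqrt{-366379 + 38806} = \sqrt{-327573} = 3 i \sqrt{36397}$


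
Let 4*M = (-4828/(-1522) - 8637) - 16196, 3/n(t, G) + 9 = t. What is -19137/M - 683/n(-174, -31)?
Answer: 787301427865/18895499 ≈ 41666.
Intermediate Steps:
n(t, G) = 3/(-9 + t)
M = -18895499/3044 (M = ((-4828/(-1522) - 8637) - 16196)/4 = ((-4828*(-1/1522) - 8637) - 16196)/4 = ((2414/761 - 8637) - 16196)/4 = (-6570343/761 - 16196)/4 = (¼)*(-18895499/761) = -18895499/3044 ≈ -6207.5)
-19137/M - 683/n(-174, -31) = -19137/(-18895499/3044) - 683/(3/(-9 - 174)) = -19137*(-3044/18895499) - 683/(3/(-183)) = 58253028/18895499 - 683/(3*(-1/183)) = 58253028/18895499 - 683/(-1/61) = 58253028/18895499 - 683*(-61) = 58253028/18895499 + 41663 = 787301427865/18895499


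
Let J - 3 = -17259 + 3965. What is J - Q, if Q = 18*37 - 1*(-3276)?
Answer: -17233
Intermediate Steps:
J = -13291 (J = 3 + (-17259 + 3965) = 3 - 13294 = -13291)
Q = 3942 (Q = 666 + 3276 = 3942)
J - Q = -13291 - 1*3942 = -13291 - 3942 = -17233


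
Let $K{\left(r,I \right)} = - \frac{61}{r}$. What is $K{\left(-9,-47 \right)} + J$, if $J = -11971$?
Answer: $- \frac{107678}{9} \approx -11964.0$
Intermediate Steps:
$K{\left(-9,-47 \right)} + J = - \frac{61}{-9} - 11971 = \left(-61\right) \left(- \frac{1}{9}\right) - 11971 = \frac{61}{9} - 11971 = - \frac{107678}{9}$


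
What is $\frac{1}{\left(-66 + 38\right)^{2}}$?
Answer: $\frac{1}{784} \approx 0.0012755$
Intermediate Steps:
$\frac{1}{\left(-66 + 38\right)^{2}} = \frac{1}{\left(-28\right)^{2}} = \frac{1}{784}$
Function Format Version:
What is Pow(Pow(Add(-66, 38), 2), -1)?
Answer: Rational(1, 784) ≈ 0.0012755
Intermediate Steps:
Pow(Pow(Add(-66, 38), 2), -1) = Pow(Pow(-28, 2), -1) = Pow(784, -1) = Rational(1, 784)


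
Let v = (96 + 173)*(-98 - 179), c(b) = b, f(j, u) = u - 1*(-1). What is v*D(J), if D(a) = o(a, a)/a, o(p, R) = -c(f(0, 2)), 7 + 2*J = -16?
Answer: -447078/23 ≈ -19438.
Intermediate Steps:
f(j, u) = 1 + u (f(j, u) = u + 1 = 1 + u)
J = -23/2 (J = -7/2 + (½)*(-16) = -7/2 - 8 = -23/2 ≈ -11.500)
o(p, R) = -3 (o(p, R) = -(1 + 2) = -1*3 = -3)
D(a) = -3/a
v = -74513 (v = 269*(-277) = -74513)
v*D(J) = -(-223539)/(-23/2) = -(-223539)*(-2)/23 = -74513*6/23 = -447078/23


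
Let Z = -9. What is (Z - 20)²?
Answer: 841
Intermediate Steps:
(Z - 20)² = (-9 - 20)² = (-29)² = 841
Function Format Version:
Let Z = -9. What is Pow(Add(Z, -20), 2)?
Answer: 841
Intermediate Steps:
Pow(Add(Z, -20), 2) = Pow(Add(-9, -20), 2) = Pow(-29, 2) = 841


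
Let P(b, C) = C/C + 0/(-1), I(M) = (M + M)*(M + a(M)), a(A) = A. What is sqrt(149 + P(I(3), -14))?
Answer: 5*sqrt(6) ≈ 12.247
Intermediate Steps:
I(M) = 4*M**2 (I(M) = (M + M)*(M + M) = (2*M)*(2*M) = 4*M**2)
P(b, C) = 1 (P(b, C) = 1 + 0*(-1) = 1 + 0 = 1)
sqrt(149 + P(I(3), -14)) = sqrt(149 + 1) = sqrt(150) = 5*sqrt(6)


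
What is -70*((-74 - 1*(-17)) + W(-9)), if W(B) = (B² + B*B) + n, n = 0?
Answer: -7350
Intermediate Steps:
W(B) = 2*B² (W(B) = (B² + B*B) + 0 = (B² + B²) + 0 = 2*B² + 0 = 2*B²)
-70*((-74 - 1*(-17)) + W(-9)) = -70*((-74 - 1*(-17)) + 2*(-9)²) = -70*((-74 + 17) + 2*81) = -70*(-57 + 162) = -70*105 = -1*7350 = -7350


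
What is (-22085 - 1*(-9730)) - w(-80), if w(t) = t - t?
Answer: -12355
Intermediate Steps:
w(t) = 0
(-22085 - 1*(-9730)) - w(-80) = (-22085 - 1*(-9730)) - 1*0 = (-22085 + 9730) + 0 = -12355 + 0 = -12355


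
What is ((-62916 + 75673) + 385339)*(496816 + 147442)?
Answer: 256476532768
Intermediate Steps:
((-62916 + 75673) + 385339)*(496816 + 147442) = (12757 + 385339)*644258 = 398096*644258 = 256476532768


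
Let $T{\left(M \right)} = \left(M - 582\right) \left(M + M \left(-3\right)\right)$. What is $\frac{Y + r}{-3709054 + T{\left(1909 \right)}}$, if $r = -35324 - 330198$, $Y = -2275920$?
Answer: $\frac{1320721}{4387770} \approx 0.301$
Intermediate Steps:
$r = -365522$ ($r = -35324 - 330198 = -365522$)
$T{\left(M \right)} = - 2 M \left(-582 + M\right)$ ($T{\left(M \right)} = \left(-582 + M\right) \left(M - 3 M\right) = \left(-582 + M\right) \left(- 2 M\right) = - 2 M \left(-582 + M\right)$)
$\frac{Y + r}{-3709054 + T{\left(1909 \right)}} = \frac{-2275920 - 365522}{-3709054 + 2 \cdot 1909 \left(582 - 1909\right)} = - \frac{2641442}{-3709054 + 2 \cdot 1909 \left(582 - 1909\right)} = - \frac{2641442}{-3709054 + 2 \cdot 1909 \left(-1327\right)} = - \frac{2641442}{-3709054 - 5066486} = - \frac{2641442}{-8775540} = \left(-2641442\right) \left(- \frac{1}{8775540}\right) = \frac{1320721}{4387770}$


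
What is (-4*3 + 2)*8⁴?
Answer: -40960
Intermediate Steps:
(-4*3 + 2)*8⁴ = (-12 + 2)*4096 = -10*4096 = -40960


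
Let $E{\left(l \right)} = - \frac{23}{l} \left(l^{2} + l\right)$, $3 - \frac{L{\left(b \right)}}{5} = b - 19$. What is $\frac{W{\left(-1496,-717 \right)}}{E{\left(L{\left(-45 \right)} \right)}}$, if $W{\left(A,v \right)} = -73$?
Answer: $\frac{73}{7728} \approx 0.0094462$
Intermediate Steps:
$L{\left(b \right)} = 110 - 5 b$ ($L{\left(b \right)} = 15 - 5 \left(b - 19\right) = 15 - 5 \left(-19 + b\right) = 15 - \left(-95 + 5 b\right) = 110 - 5 b$)
$E{\left(l \right)} = - \frac{23 \left(l + l^{2}\right)}{l}$ ($E{\left(l \right)} = - \frac{23}{l} \left(l + l^{2}\right) = - \frac{23 \left(l + l^{2}\right)}{l}$)
$\frac{W{\left(-1496,-717 \right)}}{E{\left(L{\left(-45 \right)} \right)}} = - \frac{73}{-23 - 23 \left(110 - -225\right)} = - \frac{73}{-23 - 23 \left(110 + 225\right)} = - \frac{73}{-23 - 7705} = - \frac{73}{-7728} = \left(-73\right) \left(- \frac{1}{7728}\right) = \frac{73}{7728}$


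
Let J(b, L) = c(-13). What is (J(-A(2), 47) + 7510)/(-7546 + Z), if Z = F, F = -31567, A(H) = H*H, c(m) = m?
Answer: -7497/39113 ≈ -0.19168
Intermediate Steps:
A(H) = H²
Z = -31567
J(b, L) = -13
(J(-A(2), 47) + 7510)/(-7546 + Z) = (-13 + 7510)/(-7546 - 31567) = 7497/(-39113) = 7497*(-1/39113) = -7497/39113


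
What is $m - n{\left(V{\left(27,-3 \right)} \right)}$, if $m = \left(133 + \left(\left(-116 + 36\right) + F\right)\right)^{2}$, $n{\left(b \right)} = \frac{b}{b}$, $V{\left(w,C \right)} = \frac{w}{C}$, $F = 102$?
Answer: $24024$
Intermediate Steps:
$n{\left(b \right)} = 1$
$m = 24025$ ($m = \left(133 + \left(\left(-116 + 36\right) + 102\right)\right)^{2} = \left(133 + \left(-80 + 102\right)\right)^{2} = \left(133 + 22\right)^{2} = 155^{2} = 24025$)
$m - n{\left(V{\left(27,-3 \right)} \right)} = 24025 - 1 = 24024$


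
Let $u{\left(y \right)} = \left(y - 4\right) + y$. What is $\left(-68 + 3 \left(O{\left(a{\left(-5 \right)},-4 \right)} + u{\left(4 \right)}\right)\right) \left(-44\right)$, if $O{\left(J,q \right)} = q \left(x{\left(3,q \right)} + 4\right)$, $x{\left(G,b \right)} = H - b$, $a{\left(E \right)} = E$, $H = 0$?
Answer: $6688$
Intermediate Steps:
$u{\left(y \right)} = -4 + 2 y$ ($u{\left(y \right)} = \left(-4 + y\right) + y = -4 + 2 y$)
$x{\left(G,b \right)} = - b$ ($x{\left(G,b \right)} = 0 - b = - b$)
$O{\left(J,q \right)} = q \left(4 - q\right)$ ($O{\left(J,q \right)} = q \left(- q + 4\right) = q \left(4 - q\right)$)
$\left(-68 + 3 \left(O{\left(a{\left(-5 \right)},-4 \right)} + u{\left(4 \right)}\right)\right) \left(-44\right) = \left(-68 + 3 \left(- 4 \left(4 - -4\right) + \left(-4 + 2 \cdot 4\right)\right)\right) \left(-44\right) = \left(-68 + 3 \left(- 4 \left(4 + 4\right) + \left(-4 + 8\right)\right)\right) \left(-44\right) = \left(-68 + 3 \left(\left(-4\right) 8 + 4\right)\right) \left(-44\right) = \left(-68 + 3 \left(-32 + 4\right)\right) \left(-44\right) = \left(-68 + 3 \left(-28\right)\right) \left(-44\right) = \left(-68 - 84\right) \left(-44\right) = \left(-152\right) \left(-44\right) = 6688$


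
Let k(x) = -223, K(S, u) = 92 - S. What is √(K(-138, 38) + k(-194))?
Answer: √7 ≈ 2.6458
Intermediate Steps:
√(K(-138, 38) + k(-194)) = √((92 - 1*(-138)) - 223) = √((92 + 138) - 223) = √(230 - 223) = √7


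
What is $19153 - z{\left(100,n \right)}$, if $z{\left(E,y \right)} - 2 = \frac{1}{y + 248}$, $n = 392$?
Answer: $\frac{12256639}{640} \approx 19151.0$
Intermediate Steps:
$z{\left(E,y \right)} = 2 + \frac{1}{248 + y}$ ($z{\left(E,y \right)} = 2 + \frac{1}{y + 248} = 2 + \frac{1}{248 + y}$)
$19153 - z{\left(100,n \right)} = 19153 - \frac{497 + 2 \cdot 392}{248 + 392} = 19153 - \frac{497 + 784}{640} = 19153 - \frac{1}{640} \cdot 1281 = 19153 - \frac{1281}{640} = \frac{12256639}{640}$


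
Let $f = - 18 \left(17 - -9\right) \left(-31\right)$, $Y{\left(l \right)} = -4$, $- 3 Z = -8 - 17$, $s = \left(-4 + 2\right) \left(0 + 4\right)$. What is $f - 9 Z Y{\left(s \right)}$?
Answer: $14808$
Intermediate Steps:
$s = -8$ ($s = \left(-2\right) 4 = -8$)
$Z = \frac{25}{3}$ ($Z = - \frac{-8 - 17}{3} = \left(- \frac{1}{3}\right) \left(-25\right) = \frac{25}{3} \approx 8.3333$)
$f = 14508$ ($f = - 18 \left(17 + 9\right) \left(-31\right) = \left(-18\right) 26 \left(-31\right) = \left(-468\right) \left(-31\right) = 14508$)
$f - 9 Z Y{\left(s \right)} = 14508 - 9 \cdot \frac{25}{3} \left(-4\right) = 14508 - 75 \left(-4\right) = 14508 - -300 = 14508 + 300 = 14808$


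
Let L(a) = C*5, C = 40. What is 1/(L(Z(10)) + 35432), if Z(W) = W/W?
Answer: 1/35632 ≈ 2.8065e-5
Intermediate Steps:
Z(W) = 1
L(a) = 200 (L(a) = 40*5 = 200)
1/(L(Z(10)) + 35432) = 1/(200 + 35432) = 1/35632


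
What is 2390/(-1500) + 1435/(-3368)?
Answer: -510101/252600 ≈ -2.0194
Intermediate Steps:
2390/(-1500) + 1435/(-3368) = 2390*(-1/1500) + 1435*(-1/3368) = -239/150 - 1435/3368 = -510101/252600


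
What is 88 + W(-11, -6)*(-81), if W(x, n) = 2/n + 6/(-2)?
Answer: 358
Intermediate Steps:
W(x, n) = -3 + 2/n (W(x, n) = 2/n + 6*(-½) = 2/n - 3 = -3 + 2/n)
88 + W(-11, -6)*(-81) = 88 + (-3 + 2/(-6))*(-81) = 88 + (-3 + 2*(-⅙))*(-81) = 88 + (-3 - ⅓)*(-81) = 88 - 10/3*(-81) = 88 + 270 = 358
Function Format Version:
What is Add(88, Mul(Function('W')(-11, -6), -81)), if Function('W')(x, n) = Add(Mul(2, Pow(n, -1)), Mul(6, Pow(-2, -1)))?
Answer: 358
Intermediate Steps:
Function('W')(x, n) = Add(-3, Mul(2, Pow(n, -1))) (Function('W')(x, n) = Add(Mul(2, Pow(n, -1)), Mul(6, Rational(-1, 2))) = Add(Mul(2, Pow(n, -1)), -3) = Add(-3, Mul(2, Pow(n, -1))))
Add(88, Mul(Function('W')(-11, -6), -81)) = Add(88, Mul(Add(-3, Mul(2, Pow(-6, -1))), -81)) = Add(88, Mul(Add(-3, Mul(2, Rational(-1, 6))), -81)) = Add(88, Mul(Add(-3, Rational(-1, 3)), -81)) = Add(88, Mul(Rational(-10, 3), -81)) = Add(88, 270) = 358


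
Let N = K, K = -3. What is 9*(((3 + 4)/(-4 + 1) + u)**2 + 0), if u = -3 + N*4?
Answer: 2704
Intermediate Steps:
N = -3
u = -15 (u = -3 - 3*4 = -3 - 12 = -15)
9*(((3 + 4)/(-4 + 1) + u)**2 + 0) = 9*(((3 + 4)/(-4 + 1) - 15)**2 + 0) = 9*((7/(-3) - 15)**2 + 0) = 9*((7*(-1/3) - 15)**2 + 0) = 9*((-7/3 - 15)**2 + 0) = 9*((-52/3)**2 + 0) = 9*(2704/9 + 0) = 9*(2704/9) = 2704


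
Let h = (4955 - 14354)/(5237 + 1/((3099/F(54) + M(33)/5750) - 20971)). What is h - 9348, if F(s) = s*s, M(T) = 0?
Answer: -998040216801369/106744612651 ≈ -9349.8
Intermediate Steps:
F(s) = s²
h = -191577739821/106744612651 (h = (4955 - 14354)/(5237 + 1/((3099/(54²) + 0/5750) - 20971)) = -9399/(5237 + 1/((3099/2916 + 0*(1/5750)) - 20971)) = -9399/(5237 + 1/((3099*(1/2916) + 0) - 20971)) = -9399/(5237 + 1/((1033/972 + 0) - 20971)) = -9399/(5237 + 1/(1033/972 - 20971)) = -9399/(5237 + 1/(-20382779/972)) = -9399/(5237 - 972/20382779) = -9399/106744612651/20382779 = -9399*20382779/106744612651 = -191577739821/106744612651 ≈ -1.7947)
h - 9348 = -191577739821/106744612651 - 9348 = -998040216801369/106744612651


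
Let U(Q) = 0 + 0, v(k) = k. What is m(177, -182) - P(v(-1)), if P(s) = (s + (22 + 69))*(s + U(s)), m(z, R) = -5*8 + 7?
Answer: 57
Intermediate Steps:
m(z, R) = -33 (m(z, R) = -40 + 7 = -33)
U(Q) = 0
P(s) = s*(91 + s) (P(s) = (s + (22 + 69))*(s + 0) = (s + 91)*s = (91 + s)*s = s*(91 + s))
m(177, -182) - P(v(-1)) = -33 - (-1)*(91 - 1) = -33 - (-1)*90 = -33 - 1*(-90) = -33 + 90 = 57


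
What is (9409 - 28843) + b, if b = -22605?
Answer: -42039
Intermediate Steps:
(9409 - 28843) + b = (9409 - 28843) - 22605 = -19434 - 22605 = -42039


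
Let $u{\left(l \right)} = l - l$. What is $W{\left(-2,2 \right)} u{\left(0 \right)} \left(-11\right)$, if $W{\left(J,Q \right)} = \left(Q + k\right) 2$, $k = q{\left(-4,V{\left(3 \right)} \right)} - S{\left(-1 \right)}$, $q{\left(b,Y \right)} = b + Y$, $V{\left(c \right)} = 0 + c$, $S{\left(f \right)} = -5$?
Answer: $0$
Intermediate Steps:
$u{\left(l \right)} = 0$
$V{\left(c \right)} = c$
$q{\left(b,Y \right)} = Y + b$
$k = 4$ ($k = \left(3 - 4\right) - -5 = -1 + 5 = 4$)
$W{\left(J,Q \right)} = 8 + 2 Q$ ($W{\left(J,Q \right)} = \left(Q + 4\right) 2 = \left(4 + Q\right) 2 = 8 + 2 Q$)
$W{\left(-2,2 \right)} u{\left(0 \right)} \left(-11\right) = \left(8 + 2 \cdot 2\right) 0 \left(-11\right) = \left(8 + 4\right) 0 \left(-11\right) = 12 \cdot 0 \left(-11\right) = 0 \left(-11\right) = 0$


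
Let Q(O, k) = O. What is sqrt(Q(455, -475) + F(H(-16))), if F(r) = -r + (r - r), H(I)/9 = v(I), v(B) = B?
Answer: sqrt(599) ≈ 24.474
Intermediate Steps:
H(I) = 9*I
F(r) = -r (F(r) = -r + 0 = -r)
sqrt(Q(455, -475) + F(H(-16))) = sqrt(455 - 9*(-16)) = sqrt(455 - 1*(-144)) = sqrt(455 + 144) = sqrt(599)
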